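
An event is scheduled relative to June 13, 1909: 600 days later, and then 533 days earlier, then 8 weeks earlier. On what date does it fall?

Adding 600 days from June 13, 1909:
June has 30 days, so 30 − 13 = 17 days remain after June 13, 1909; 600 − 17 = 583 left.
July 1909 has 31 days: 583 − 31 = 552 left.
August 1909 has 31 days: 552 − 31 = 521 left.
September 1909 has 30 days: 521 − 30 = 491 left.
October 1909 has 31 days: 491 − 31 = 460 left.
November 1909 has 30 days: 460 − 30 = 430 left.
December 1909 has 31 days: 430 − 31 = 399 left.
January 1910 has 31 days: 399 − 31 = 368 left.
February 1910 has 28 days (1910 is not a leap year): 368 − 28 = 340 left.
March 1910 has 31 days: 340 − 31 = 309 left.
April 1910 has 30 days: 309 − 30 = 279 left.
May 1910 has 31 days: 279 − 31 = 248 left.
June 1910 has 30 days: 248 − 30 = 218 left.
July 1910 has 31 days: 218 − 31 = 187 left.
August 1910 has 31 days: 187 − 31 = 156 left.
September 1910 has 30 days: 156 − 30 = 126 left.
October 1910 has 31 days: 126 − 31 = 95 left.
November 1910 has 30 days: 95 − 30 = 65 left.
December 1910 has 31 days: 65 − 31 = 34 left.
January 1911 has 31 days: 34 − 31 = 3 left.
3 days into February 1911 → February 3, 1911.
Counting back 533 days from February 3, 1911:
Going back 3 days from February 3, 1911 reaches the end of the previous month; 533 − 3 = 530 left.
January 1911 has 31 days: 530 − 31 = 499 left.
December 1910 has 31 days: 499 − 31 = 468 left.
November 1910 has 30 days: 468 − 30 = 438 left.
October 1910 has 31 days: 438 − 31 = 407 left.
September 1910 has 30 days: 407 − 30 = 377 left.
August 1910 has 31 days: 377 − 31 = 346 left.
July 1910 has 31 days: 346 − 31 = 315 left.
June 1910 has 30 days: 315 − 30 = 285 left.
May 1910 has 31 days: 285 − 31 = 254 left.
April 1910 has 30 days: 254 − 30 = 224 left.
March 1910 has 31 days: 224 − 31 = 193 left.
February 1910 has 28 days (1910 is not a leap year): 193 − 28 = 165 left.
January 1910 has 31 days: 165 − 31 = 134 left.
December 1909 has 31 days: 134 − 31 = 103 left.
November 1909 has 30 days: 103 − 30 = 73 left.
October 1909 has 31 days: 73 − 31 = 42 left.
September 1909 has 30 days: 42 − 30 = 12 left.
August 1909 has 31 days; 31 − 12 = 19 → August 19, 1909.
Counting back 8 weeks (= 56 days) from August 19, 1909:
Going back 19 days from August 19, 1909 reaches the end of the previous month; 56 − 19 = 37 left.
July 1909 has 31 days: 37 − 31 = 6 left.
June 1909 has 30 days; 30 − 6 = 24 → June 24, 1909.

June 24, 1909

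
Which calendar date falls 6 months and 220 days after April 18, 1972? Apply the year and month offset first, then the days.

May 26, 1973

Adding 6 months and 220 days from April 18, 1972: first the month/year part, then the days.
month 4 + 6 = 10 → October 1972.
Day 18 is valid in October, giving October 18, 1972.
Now add 220 days from October 18, 1972.
October has 31 days, so 31 − 18 = 13 days remain after October 18, 1972; 220 − 13 = 207 left.
November 1972 has 30 days: 207 − 30 = 177 left.
December 1972 has 31 days: 177 − 31 = 146 left.
January 1973 has 31 days: 146 − 31 = 115 left.
February 1973 has 28 days (1973 is not a leap year): 115 − 28 = 87 left.
March 1973 has 31 days: 87 − 31 = 56 left.
April 1973 has 30 days: 56 − 30 = 26 left.
26 days into May 1973 → May 26, 1973.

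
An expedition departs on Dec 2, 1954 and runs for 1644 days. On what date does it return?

Advancing 1644 days from December 2, 1954.
December has 31 days, so 31 − 2 = 29 days remain after December 2, 1954; 1644 − 29 = 1615 left.
January 1955 has 31 days: 1615 − 31 = 1584 left.
February 1955 has 28 days (1955 is not a leap year): 1584 − 28 = 1556 left.
March 1955 has 31 days: 1556 − 31 = 1525 left.
April 1955 has 30 days: 1525 − 30 = 1495 left.
May 1955 has 31 days: 1495 − 31 = 1464 left.
June 1955 has 30 days: 1464 − 30 = 1434 left.
July 1955 has 31 days: 1434 − 31 = 1403 left.
August 1955 has 31 days: 1403 − 31 = 1372 left.
September 1955 has 30 days: 1372 − 30 = 1342 left.
October 1955 has 31 days: 1342 − 31 = 1311 left.
November 1955 has 30 days: 1311 − 30 = 1281 left.
December 1955 has 31 days: 1281 − 31 = 1250 left.
January 1956 has 31 days: 1250 − 31 = 1219 left.
February 1956 has 29 days (1956 is a leap year): 1219 − 29 = 1190 left.
March 1956 has 31 days: 1190 − 31 = 1159 left.
April 1956 has 30 days: 1159 − 30 = 1129 left.
May 1956 has 31 days: 1129 − 31 = 1098 left.
June 1956 has 30 days: 1098 − 30 = 1068 left.
July 1956 has 31 days: 1068 − 31 = 1037 left.
August 1956 has 31 days: 1037 − 31 = 1006 left.
September 1956 has 30 days: 1006 − 30 = 976 left.
October 1956 has 31 days: 976 − 31 = 945 left.
November 1956 has 30 days: 945 − 30 = 915 left.
December 1956 has 31 days: 915 − 31 = 884 left.
January 1957 has 31 days: 884 − 31 = 853 left.
February 1957 has 28 days (1957 is not a leap year): 853 − 28 = 825 left.
March 1957 has 31 days: 825 − 31 = 794 left.
April 1957 has 30 days: 794 − 30 = 764 left.
May 1957 has 31 days: 764 − 31 = 733 left.
June 1957 has 30 days: 733 − 30 = 703 left.
July 1957 has 31 days: 703 − 31 = 672 left.
August 1957 has 31 days: 672 − 31 = 641 left.
September 1957 has 30 days: 641 − 30 = 611 left.
October 1957 has 31 days: 611 − 31 = 580 left.
November 1957 has 30 days: 580 − 30 = 550 left.
December 1957 has 31 days: 550 − 31 = 519 left.
January 1958 has 31 days: 519 − 31 = 488 left.
February 1958 has 28 days (1958 is not a leap year): 488 − 28 = 460 left.
March 1958 has 31 days: 460 − 31 = 429 left.
April 1958 has 30 days: 429 − 30 = 399 left.
May 1958 has 31 days: 399 − 31 = 368 left.
June 1958 has 30 days: 368 − 30 = 338 left.
July 1958 has 31 days: 338 − 31 = 307 left.
August 1958 has 31 days: 307 − 31 = 276 left.
September 1958 has 30 days: 276 − 30 = 246 left.
October 1958 has 31 days: 246 − 31 = 215 left.
November 1958 has 30 days: 215 − 30 = 185 left.
December 1958 has 31 days: 185 − 31 = 154 left.
January 1959 has 31 days: 154 − 31 = 123 left.
February 1959 has 28 days (1959 is not a leap year): 123 − 28 = 95 left.
March 1959 has 31 days: 95 − 31 = 64 left.
April 1959 has 30 days: 64 − 30 = 34 left.
May 1959 has 31 days: 34 − 31 = 3 left.
3 days into June 1959 → June 3, 1959.

June 3, 1959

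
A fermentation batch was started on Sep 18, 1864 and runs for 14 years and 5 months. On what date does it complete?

Advancing 14 years and 5 months from September 18, 1864.
+14 years → 1878; month 9 + 5 = 14, which is month 2 of year 1879 → February 1879.
Day 18 is valid in February, giving February 18, 1879.

February 18, 1879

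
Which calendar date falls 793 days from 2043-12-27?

Counting forward 793 days from December 27, 2043.
December has 31 days, so 31 − 27 = 4 days remain after December 27, 2043; 793 − 4 = 789 left.
January 2044 has 31 days: 789 − 31 = 758 left.
February 2044 has 29 days (2044 is a leap year): 758 − 29 = 729 left.
March 2044 has 31 days: 729 − 31 = 698 left.
April 2044 has 30 days: 698 − 30 = 668 left.
May 2044 has 31 days: 668 − 31 = 637 left.
June 2044 has 30 days: 637 − 30 = 607 left.
July 2044 has 31 days: 607 − 31 = 576 left.
August 2044 has 31 days: 576 − 31 = 545 left.
September 2044 has 30 days: 545 − 30 = 515 left.
October 2044 has 31 days: 515 − 31 = 484 left.
November 2044 has 30 days: 484 − 30 = 454 left.
December 2044 has 31 days: 454 − 31 = 423 left.
January 2045 has 31 days: 423 − 31 = 392 left.
February 2045 has 28 days (2045 is not a leap year): 392 − 28 = 364 left.
March 2045 has 31 days: 364 − 31 = 333 left.
April 2045 has 30 days: 333 − 30 = 303 left.
May 2045 has 31 days: 303 − 31 = 272 left.
June 2045 has 30 days: 272 − 30 = 242 left.
July 2045 has 31 days: 242 − 31 = 211 left.
August 2045 has 31 days: 211 − 31 = 180 left.
September 2045 has 30 days: 180 − 30 = 150 left.
October 2045 has 31 days: 150 − 31 = 119 left.
November 2045 has 30 days: 119 − 30 = 89 left.
December 2045 has 31 days: 89 − 31 = 58 left.
January 2046 has 31 days: 58 − 31 = 27 left.
27 days into February 2046 → February 27, 2046.

February 27, 2046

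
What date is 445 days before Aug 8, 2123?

May 20, 2122

Subtracting 445 days from August 8, 2123.
Going back 8 days from August 8, 2123 reaches the end of the previous month; 445 − 8 = 437 left.
July 2123 has 31 days: 437 − 31 = 406 left.
June 2123 has 30 days: 406 − 30 = 376 left.
May 2123 has 31 days: 376 − 31 = 345 left.
April 2123 has 30 days: 345 − 30 = 315 left.
March 2123 has 31 days: 315 − 31 = 284 left.
February 2123 has 28 days (2123 is not a leap year): 284 − 28 = 256 left.
January 2123 has 31 days: 256 − 31 = 225 left.
December 2122 has 31 days: 225 − 31 = 194 left.
November 2122 has 30 days: 194 − 30 = 164 left.
October 2122 has 31 days: 164 − 31 = 133 left.
September 2122 has 30 days: 133 − 30 = 103 left.
August 2122 has 31 days: 103 − 31 = 72 left.
July 2122 has 31 days: 72 − 31 = 41 left.
June 2122 has 30 days: 41 − 30 = 11 left.
May 2122 has 31 days; 31 − 11 = 20 → May 20, 2122.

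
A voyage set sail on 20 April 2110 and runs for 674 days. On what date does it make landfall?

February 23, 2112

Adding 674 days from April 20, 2110.
April has 30 days, so 30 − 20 = 10 days remain after April 20, 2110; 674 − 10 = 664 left.
May 2110 has 31 days: 664 − 31 = 633 left.
June 2110 has 30 days: 633 − 30 = 603 left.
July 2110 has 31 days: 603 − 31 = 572 left.
August 2110 has 31 days: 572 − 31 = 541 left.
September 2110 has 30 days: 541 − 30 = 511 left.
October 2110 has 31 days: 511 − 31 = 480 left.
November 2110 has 30 days: 480 − 30 = 450 left.
December 2110 has 31 days: 450 − 31 = 419 left.
January 2111 has 31 days: 419 − 31 = 388 left.
February 2111 has 28 days (2111 is not a leap year): 388 − 28 = 360 left.
March 2111 has 31 days: 360 − 31 = 329 left.
April 2111 has 30 days: 329 − 30 = 299 left.
May 2111 has 31 days: 299 − 31 = 268 left.
June 2111 has 30 days: 268 − 30 = 238 left.
July 2111 has 31 days: 238 − 31 = 207 left.
August 2111 has 31 days: 207 − 31 = 176 left.
September 2111 has 30 days: 176 − 30 = 146 left.
October 2111 has 31 days: 146 − 31 = 115 left.
November 2111 has 30 days: 115 − 30 = 85 left.
December 2111 has 31 days: 85 − 31 = 54 left.
January 2112 has 31 days: 54 − 31 = 23 left.
23 days into February 2112 → February 23, 2112.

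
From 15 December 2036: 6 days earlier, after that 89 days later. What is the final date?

March 8, 2037

Counting back 6 days from December 15, 2036:
15 − 6 = 9, still in December 2036.
Advancing 89 days from December 9, 2036:
December has 31 days, so 31 − 9 = 22 days remain after December 9, 2036; 89 − 22 = 67 left.
January 2037 has 31 days: 67 − 31 = 36 left.
February 2037 has 28 days (2037 is not a leap year): 36 − 28 = 8 left.
8 days into March 2037 → March 8, 2037.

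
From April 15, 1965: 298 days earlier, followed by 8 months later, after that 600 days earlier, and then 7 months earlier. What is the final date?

December 2, 1962

Going back 298 days from April 15, 1965:
Going back 15 days from April 15, 1965 reaches the end of the previous month; 298 − 15 = 283 left.
March 1965 has 31 days: 283 − 31 = 252 left.
February 1965 has 28 days (1965 is not a leap year): 252 − 28 = 224 left.
January 1965 has 31 days: 224 − 31 = 193 left.
December 1964 has 31 days: 193 − 31 = 162 left.
November 1964 has 30 days: 162 − 30 = 132 left.
October 1964 has 31 days: 132 − 31 = 101 left.
September 1964 has 30 days: 101 − 30 = 71 left.
August 1964 has 31 days: 71 − 31 = 40 left.
July 1964 has 31 days: 40 − 31 = 9 left.
June 1964 has 30 days; 30 − 9 = 21 → June 21, 1964.
Adding 8 months from June 21, 1964:
month 6 + 8 = 14, which is month 2 of year 1965 → February 1965.
Day 21 is valid in February, giving February 21, 1965.
Counting back 600 days from February 21, 1965:
Going back 21 days from February 21, 1965 reaches the end of the previous month; 600 − 21 = 579 left.
January 1965 has 31 days: 579 − 31 = 548 left.
December 1964 has 31 days: 548 − 31 = 517 left.
November 1964 has 30 days: 517 − 30 = 487 left.
October 1964 has 31 days: 487 − 31 = 456 left.
September 1964 has 30 days: 456 − 30 = 426 left.
August 1964 has 31 days: 426 − 31 = 395 left.
July 1964 has 31 days: 395 − 31 = 364 left.
June 1964 has 30 days: 364 − 30 = 334 left.
May 1964 has 31 days: 334 − 31 = 303 left.
April 1964 has 30 days: 303 − 30 = 273 left.
March 1964 has 31 days: 273 − 31 = 242 left.
February 1964 has 29 days (1964 is a leap year): 242 − 29 = 213 left.
January 1964 has 31 days: 213 − 31 = 182 left.
December 1963 has 31 days: 182 − 31 = 151 left.
November 1963 has 30 days: 151 − 30 = 121 left.
October 1963 has 31 days: 121 − 31 = 90 left.
September 1963 has 30 days: 90 − 30 = 60 left.
August 1963 has 31 days: 60 − 31 = 29 left.
July 1963 has 31 days; 31 − 29 = 2 → July 2, 1963.
Subtracting 7 months from July 2, 1963:
month 7 − 7 = 0, which is month 12 of year 1962 → December 1962.
Day 2 is valid in December, giving December 2, 1962.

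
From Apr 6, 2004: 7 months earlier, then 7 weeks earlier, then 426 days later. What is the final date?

Subtracting 7 months from April 6, 2004:
month 4 − 7 = -3, which is month 9 of year 2003 → September 2003.
Day 6 is valid in September, giving September 6, 2003.
Going back 7 weeks (= 49 days) from September 6, 2003:
Going back 6 days from September 6, 2003 reaches the end of the previous month; 49 − 6 = 43 left.
August 2003 has 31 days: 43 − 31 = 12 left.
July 2003 has 31 days; 31 − 12 = 19 → July 19, 2003.
Adding 426 days from July 19, 2003:
July has 31 days, so 31 − 19 = 12 days remain after July 19, 2003; 426 − 12 = 414 left.
August 2003 has 31 days: 414 − 31 = 383 left.
September 2003 has 30 days: 383 − 30 = 353 left.
October 2003 has 31 days: 353 − 31 = 322 left.
November 2003 has 30 days: 322 − 30 = 292 left.
December 2003 has 31 days: 292 − 31 = 261 left.
January 2004 has 31 days: 261 − 31 = 230 left.
February 2004 has 29 days (2004 is a leap year): 230 − 29 = 201 left.
March 2004 has 31 days: 201 − 31 = 170 left.
April 2004 has 30 days: 170 − 30 = 140 left.
May 2004 has 31 days: 140 − 31 = 109 left.
June 2004 has 30 days: 109 − 30 = 79 left.
July 2004 has 31 days: 79 − 31 = 48 left.
August 2004 has 31 days: 48 − 31 = 17 left.
17 days into September 2004 → September 17, 2004.

September 17, 2004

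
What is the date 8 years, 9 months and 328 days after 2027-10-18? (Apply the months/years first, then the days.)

June 11, 2037

Adding 8 years, 9 months and 328 days from October 18, 2027: first the month/year part, then the days.
+8 years → 2035; month 10 + 9 = 19, which is month 7 of year 2036 → July 2036.
Day 18 is valid in July, giving July 18, 2036.
Now add 328 days from July 18, 2036.
July has 31 days, so 31 − 18 = 13 days remain after July 18, 2036; 328 − 13 = 315 left.
August 2036 has 31 days: 315 − 31 = 284 left.
September 2036 has 30 days: 284 − 30 = 254 left.
October 2036 has 31 days: 254 − 31 = 223 left.
November 2036 has 30 days: 223 − 30 = 193 left.
December 2036 has 31 days: 193 − 31 = 162 left.
January 2037 has 31 days: 162 − 31 = 131 left.
February 2037 has 28 days (2037 is not a leap year): 131 − 28 = 103 left.
March 2037 has 31 days: 103 − 31 = 72 left.
April 2037 has 30 days: 72 − 30 = 42 left.
May 2037 has 31 days: 42 − 31 = 11 left.
11 days into June 2037 → June 11, 2037.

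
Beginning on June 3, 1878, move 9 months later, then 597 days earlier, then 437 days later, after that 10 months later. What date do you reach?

Adding 9 months from June 3, 1878:
month 6 + 9 = 15, which is month 3 of year 1879 → March 1879.
Day 3 is valid in March, giving March 3, 1879.
Going back 597 days from March 3, 1879:
Going back 3 days from March 3, 1879 reaches the end of the previous month; 597 − 3 = 594 left.
February 1879 has 28 days (1879 is not a leap year): 594 − 28 = 566 left.
January 1879 has 31 days: 566 − 31 = 535 left.
December 1878 has 31 days: 535 − 31 = 504 left.
November 1878 has 30 days: 504 − 30 = 474 left.
October 1878 has 31 days: 474 − 31 = 443 left.
September 1878 has 30 days: 443 − 30 = 413 left.
August 1878 has 31 days: 413 − 31 = 382 left.
July 1878 has 31 days: 382 − 31 = 351 left.
June 1878 has 30 days: 351 − 30 = 321 left.
May 1878 has 31 days: 321 − 31 = 290 left.
April 1878 has 30 days: 290 − 30 = 260 left.
March 1878 has 31 days: 260 − 31 = 229 left.
February 1878 has 28 days (1878 is not a leap year): 229 − 28 = 201 left.
January 1878 has 31 days: 201 − 31 = 170 left.
December 1877 has 31 days: 170 − 31 = 139 left.
November 1877 has 30 days: 139 − 30 = 109 left.
October 1877 has 31 days: 109 − 31 = 78 left.
September 1877 has 30 days: 78 − 30 = 48 left.
August 1877 has 31 days: 48 − 31 = 17 left.
July 1877 has 31 days; 31 − 17 = 14 → July 14, 1877.
Advancing 437 days from July 14, 1877:
July has 31 days, so 31 − 14 = 17 days remain after July 14, 1877; 437 − 17 = 420 left.
August 1877 has 31 days: 420 − 31 = 389 left.
September 1877 has 30 days: 389 − 30 = 359 left.
October 1877 has 31 days: 359 − 31 = 328 left.
November 1877 has 30 days: 328 − 30 = 298 left.
December 1877 has 31 days: 298 − 31 = 267 left.
January 1878 has 31 days: 267 − 31 = 236 left.
February 1878 has 28 days (1878 is not a leap year): 236 − 28 = 208 left.
March 1878 has 31 days: 208 − 31 = 177 left.
April 1878 has 30 days: 177 − 30 = 147 left.
May 1878 has 31 days: 147 − 31 = 116 left.
June 1878 has 30 days: 116 − 30 = 86 left.
July 1878 has 31 days: 86 − 31 = 55 left.
August 1878 has 31 days: 55 − 31 = 24 left.
24 days into September 1878 → September 24, 1878.
Advancing 10 months from September 24, 1878:
month 9 + 10 = 19, which is month 7 of year 1879 → July 1879.
Day 24 is valid in July, giving July 24, 1879.

July 24, 1879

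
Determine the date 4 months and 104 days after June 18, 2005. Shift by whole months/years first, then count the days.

January 30, 2006

Advancing 4 months and 104 days from June 18, 2005: first the month/year part, then the days.
month 6 + 4 = 10 → October 2005.
Day 18 is valid in October, giving October 18, 2005.
Now add 104 days from October 18, 2005.
October has 31 days, so 31 − 18 = 13 days remain after October 18, 2005; 104 − 13 = 91 left.
November 2005 has 30 days: 91 − 30 = 61 left.
December 2005 has 31 days: 61 − 31 = 30 left.
30 days into January 2006 → January 30, 2006.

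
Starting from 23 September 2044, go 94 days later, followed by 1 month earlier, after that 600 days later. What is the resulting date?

July 19, 2046

Advancing 94 days from September 23, 2044:
September has 30 days, so 30 − 23 = 7 days remain after September 23, 2044; 94 − 7 = 87 left.
October 2044 has 31 days: 87 − 31 = 56 left.
November 2044 has 30 days: 56 − 30 = 26 left.
26 days into December 2044 → December 26, 2044.
Subtracting 1 month from December 26, 2044:
month 12 − 1 = 11 → November 2044.
Day 26 is valid in November, giving November 26, 2044.
Counting forward 600 days from November 26, 2044:
November has 30 days, so 30 − 26 = 4 days remain after November 26, 2044; 600 − 4 = 596 left.
December 2044 has 31 days: 596 − 31 = 565 left.
January 2045 has 31 days: 565 − 31 = 534 left.
February 2045 has 28 days (2045 is not a leap year): 534 − 28 = 506 left.
March 2045 has 31 days: 506 − 31 = 475 left.
April 2045 has 30 days: 475 − 30 = 445 left.
May 2045 has 31 days: 445 − 31 = 414 left.
June 2045 has 30 days: 414 − 30 = 384 left.
July 2045 has 31 days: 384 − 31 = 353 left.
August 2045 has 31 days: 353 − 31 = 322 left.
September 2045 has 30 days: 322 − 30 = 292 left.
October 2045 has 31 days: 292 − 31 = 261 left.
November 2045 has 30 days: 261 − 30 = 231 left.
December 2045 has 31 days: 231 − 31 = 200 left.
January 2046 has 31 days: 200 − 31 = 169 left.
February 2046 has 28 days (2046 is not a leap year): 169 − 28 = 141 left.
March 2046 has 31 days: 141 − 31 = 110 left.
April 2046 has 30 days: 110 − 30 = 80 left.
May 2046 has 31 days: 80 − 31 = 49 left.
June 2046 has 30 days: 49 − 30 = 19 left.
19 days into July 2046 → July 19, 2046.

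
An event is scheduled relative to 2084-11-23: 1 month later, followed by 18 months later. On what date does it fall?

June 23, 2086

Advancing 1 month from November 23, 2084:
month 11 + 1 = 12 → December 2084.
Day 23 is valid in December, giving December 23, 2084.
Counting forward 18 months from December 23, 2084:
month 12 + 18 = 30, which is month 6 of year 2086 → June 2086.
Day 23 is valid in June, giving June 23, 2086.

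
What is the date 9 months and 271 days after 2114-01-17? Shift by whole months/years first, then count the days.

Advancing 9 months and 271 days from January 17, 2114: first the month/year part, then the days.
month 1 + 9 = 10 → October 2114.
Day 17 is valid in October, giving October 17, 2114.
Now add 271 days from October 17, 2114.
October has 31 days, so 31 − 17 = 14 days remain after October 17, 2114; 271 − 14 = 257 left.
November 2114 has 30 days: 257 − 30 = 227 left.
December 2114 has 31 days: 227 − 31 = 196 left.
January 2115 has 31 days: 196 − 31 = 165 left.
February 2115 has 28 days (2115 is not a leap year): 165 − 28 = 137 left.
March 2115 has 31 days: 137 − 31 = 106 left.
April 2115 has 30 days: 106 − 30 = 76 left.
May 2115 has 31 days: 76 − 31 = 45 left.
June 2115 has 30 days: 45 − 30 = 15 left.
15 days into July 2115 → July 15, 2115.

July 15, 2115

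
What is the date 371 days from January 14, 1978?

Counting forward 371 days from January 14, 1978.
January has 31 days, so 31 − 14 = 17 days remain after January 14, 1978; 371 − 17 = 354 left.
February 1978 has 28 days (1978 is not a leap year): 354 − 28 = 326 left.
March 1978 has 31 days: 326 − 31 = 295 left.
April 1978 has 30 days: 295 − 30 = 265 left.
May 1978 has 31 days: 265 − 31 = 234 left.
June 1978 has 30 days: 234 − 30 = 204 left.
July 1978 has 31 days: 204 − 31 = 173 left.
August 1978 has 31 days: 173 − 31 = 142 left.
September 1978 has 30 days: 142 − 30 = 112 left.
October 1978 has 31 days: 112 − 31 = 81 left.
November 1978 has 30 days: 81 − 30 = 51 left.
December 1978 has 31 days: 51 − 31 = 20 left.
20 days into January 1979 → January 20, 1979.

January 20, 1979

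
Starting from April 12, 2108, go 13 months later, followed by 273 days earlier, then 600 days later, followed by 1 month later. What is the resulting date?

May 4, 2110

Advancing 13 months from April 12, 2108:
month 4 + 13 = 17, which is month 5 of year 2109 → May 2109.
Day 12 is valid in May, giving May 12, 2109.
Going back 273 days from May 12, 2109:
Going back 12 days from May 12, 2109 reaches the end of the previous month; 273 − 12 = 261 left.
April 2109 has 30 days: 261 − 30 = 231 left.
March 2109 has 31 days: 231 − 31 = 200 left.
February 2109 has 28 days (2109 is not a leap year): 200 − 28 = 172 left.
January 2109 has 31 days: 172 − 31 = 141 left.
December 2108 has 31 days: 141 − 31 = 110 left.
November 2108 has 30 days: 110 − 30 = 80 left.
October 2108 has 31 days: 80 − 31 = 49 left.
September 2108 has 30 days: 49 − 30 = 19 left.
August 2108 has 31 days; 31 − 19 = 12 → August 12, 2108.
Advancing 600 days from August 12, 2108:
August has 31 days, so 31 − 12 = 19 days remain after August 12, 2108; 600 − 19 = 581 left.
September 2108 has 30 days: 581 − 30 = 551 left.
October 2108 has 31 days: 551 − 31 = 520 left.
November 2108 has 30 days: 520 − 30 = 490 left.
December 2108 has 31 days: 490 − 31 = 459 left.
January 2109 has 31 days: 459 − 31 = 428 left.
February 2109 has 28 days (2109 is not a leap year): 428 − 28 = 400 left.
March 2109 has 31 days: 400 − 31 = 369 left.
April 2109 has 30 days: 369 − 30 = 339 left.
May 2109 has 31 days: 339 − 31 = 308 left.
June 2109 has 30 days: 308 − 30 = 278 left.
July 2109 has 31 days: 278 − 31 = 247 left.
August 2109 has 31 days: 247 − 31 = 216 left.
September 2109 has 30 days: 216 − 30 = 186 left.
October 2109 has 31 days: 186 − 31 = 155 left.
November 2109 has 30 days: 155 − 30 = 125 left.
December 2109 has 31 days: 125 − 31 = 94 left.
January 2110 has 31 days: 94 − 31 = 63 left.
February 2110 has 28 days (2110 is not a leap year): 63 − 28 = 35 left.
March 2110 has 31 days: 35 − 31 = 4 left.
4 days into April 2110 → April 4, 2110.
Adding 1 month from April 4, 2110:
month 4 + 1 = 5 → May 2110.
Day 4 is valid in May, giving May 4, 2110.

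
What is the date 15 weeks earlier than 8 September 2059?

Going back 15 weeks = 105 days from September 8, 2059.
Going back 8 days from September 8, 2059 reaches the end of the previous month; 105 − 8 = 97 left.
August 2059 has 31 days: 97 − 31 = 66 left.
July 2059 has 31 days: 66 − 31 = 35 left.
June 2059 has 30 days: 35 − 30 = 5 left.
May 2059 has 31 days; 31 − 5 = 26 → May 26, 2059.

May 26, 2059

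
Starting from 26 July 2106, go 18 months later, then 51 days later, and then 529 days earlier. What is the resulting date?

Counting forward 18 months from July 26, 2106:
month 7 + 18 = 25, which is month 1 of year 2108 → January 2108.
Day 26 is valid in January, giving January 26, 2108.
Counting forward 51 days from January 26, 2108:
January has 31 days, so 31 − 26 = 5 days remain after January 26, 2108; 51 − 5 = 46 left.
February 2108 has 29 days (2108 is a leap year): 46 − 29 = 17 left.
17 days into March 2108 → March 17, 2108.
Counting back 529 days from March 17, 2108:
Going back 17 days from March 17, 2108 reaches the end of the previous month; 529 − 17 = 512 left.
February 2108 has 29 days (2108 is a leap year): 512 − 29 = 483 left.
January 2108 has 31 days: 483 − 31 = 452 left.
December 2107 has 31 days: 452 − 31 = 421 left.
November 2107 has 30 days: 421 − 30 = 391 left.
October 2107 has 31 days: 391 − 31 = 360 left.
September 2107 has 30 days: 360 − 30 = 330 left.
August 2107 has 31 days: 330 − 31 = 299 left.
July 2107 has 31 days: 299 − 31 = 268 left.
June 2107 has 30 days: 268 − 30 = 238 left.
May 2107 has 31 days: 238 − 31 = 207 left.
April 2107 has 30 days: 207 − 30 = 177 left.
March 2107 has 31 days: 177 − 31 = 146 left.
February 2107 has 28 days (2107 is not a leap year): 146 − 28 = 118 left.
January 2107 has 31 days: 118 − 31 = 87 left.
December 2106 has 31 days: 87 − 31 = 56 left.
November 2106 has 30 days: 56 − 30 = 26 left.
October 2106 has 31 days; 31 − 26 = 5 → October 5, 2106.

October 5, 2106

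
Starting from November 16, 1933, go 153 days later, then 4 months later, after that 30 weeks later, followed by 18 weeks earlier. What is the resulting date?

November 10, 1934

Advancing 153 days from November 16, 1933:
November has 30 days, so 30 − 16 = 14 days remain after November 16, 1933; 153 − 14 = 139 left.
December 1933 has 31 days: 139 − 31 = 108 left.
January 1934 has 31 days: 108 − 31 = 77 left.
February 1934 has 28 days (1934 is not a leap year): 77 − 28 = 49 left.
March 1934 has 31 days: 49 − 31 = 18 left.
18 days into April 1934 → April 18, 1934.
Advancing 4 months from April 18, 1934:
month 4 + 4 = 8 → August 1934.
Day 18 is valid in August, giving August 18, 1934.
Adding 30 weeks (= 210 days) from August 18, 1934:
August has 31 days, so 31 − 18 = 13 days remain after August 18, 1934; 210 − 13 = 197 left.
September 1934 has 30 days: 197 − 30 = 167 left.
October 1934 has 31 days: 167 − 31 = 136 left.
November 1934 has 30 days: 136 − 30 = 106 left.
December 1934 has 31 days: 106 − 31 = 75 left.
January 1935 has 31 days: 75 − 31 = 44 left.
February 1935 has 28 days (1935 is not a leap year): 44 − 28 = 16 left.
16 days into March 1935 → March 16, 1935.
Going back 18 weeks (= 126 days) from March 16, 1935:
Going back 16 days from March 16, 1935 reaches the end of the previous month; 126 − 16 = 110 left.
February 1935 has 28 days (1935 is not a leap year): 110 − 28 = 82 left.
January 1935 has 31 days: 82 − 31 = 51 left.
December 1934 has 31 days: 51 − 31 = 20 left.
November 1934 has 30 days; 30 − 20 = 10 → November 10, 1934.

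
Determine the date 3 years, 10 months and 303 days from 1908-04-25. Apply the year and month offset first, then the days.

Counting forward 3 years, 10 months and 303 days from April 25, 1908: first the month/year part, then the days.
+3 years → 1911; month 4 + 10 = 14, which is month 2 of year 1912 → February 1912.
Day 25 is valid in February, giving February 25, 1912.
Now add 303 days from February 25, 1912.
February has 29 days, so 29 − 25 = 4 days remain after February 25, 1912; 303 − 4 = 299 left.
March 1912 has 31 days: 299 − 31 = 268 left.
April 1912 has 30 days: 268 − 30 = 238 left.
May 1912 has 31 days: 238 − 31 = 207 left.
June 1912 has 30 days: 207 − 30 = 177 left.
July 1912 has 31 days: 177 − 31 = 146 left.
August 1912 has 31 days: 146 − 31 = 115 left.
September 1912 has 30 days: 115 − 30 = 85 left.
October 1912 has 31 days: 85 − 31 = 54 left.
November 1912 has 30 days: 54 − 30 = 24 left.
24 days into December 1912 → December 24, 1912.

December 24, 1912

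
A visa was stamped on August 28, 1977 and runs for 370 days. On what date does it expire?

Adding 370 days from August 28, 1977.
August has 31 days, so 31 − 28 = 3 days remain after August 28, 1977; 370 − 3 = 367 left.
September 1977 has 30 days: 367 − 30 = 337 left.
October 1977 has 31 days: 337 − 31 = 306 left.
November 1977 has 30 days: 306 − 30 = 276 left.
December 1977 has 31 days: 276 − 31 = 245 left.
January 1978 has 31 days: 245 − 31 = 214 left.
February 1978 has 28 days (1978 is not a leap year): 214 − 28 = 186 left.
March 1978 has 31 days: 186 − 31 = 155 left.
April 1978 has 30 days: 155 − 30 = 125 left.
May 1978 has 31 days: 125 − 31 = 94 left.
June 1978 has 30 days: 94 − 30 = 64 left.
July 1978 has 31 days: 64 − 31 = 33 left.
August 1978 has 31 days: 33 − 31 = 2 left.
2 days into September 1978 → September 2, 1978.

September 2, 1978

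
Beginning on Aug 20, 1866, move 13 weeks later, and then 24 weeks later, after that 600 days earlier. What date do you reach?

September 13, 1865

Counting forward 13 weeks (= 91 days) from August 20, 1866:
August has 31 days, so 31 − 20 = 11 days remain after August 20, 1866; 91 − 11 = 80 left.
September 1866 has 30 days: 80 − 30 = 50 left.
October 1866 has 31 days: 50 − 31 = 19 left.
19 days into November 1866 → November 19, 1866.
Counting forward 24 weeks (= 168 days) from November 19, 1866:
November has 30 days, so 30 − 19 = 11 days remain after November 19, 1866; 168 − 11 = 157 left.
December 1866 has 31 days: 157 − 31 = 126 left.
January 1867 has 31 days: 126 − 31 = 95 left.
February 1867 has 28 days (1867 is not a leap year): 95 − 28 = 67 left.
March 1867 has 31 days: 67 − 31 = 36 left.
April 1867 has 30 days: 36 − 30 = 6 left.
6 days into May 1867 → May 6, 1867.
Subtracting 600 days from May 6, 1867:
Going back 6 days from May 6, 1867 reaches the end of the previous month; 600 − 6 = 594 left.
April 1867 has 30 days: 594 − 30 = 564 left.
March 1867 has 31 days: 564 − 31 = 533 left.
February 1867 has 28 days (1867 is not a leap year): 533 − 28 = 505 left.
January 1867 has 31 days: 505 − 31 = 474 left.
December 1866 has 31 days: 474 − 31 = 443 left.
November 1866 has 30 days: 443 − 30 = 413 left.
October 1866 has 31 days: 413 − 31 = 382 left.
September 1866 has 30 days: 382 − 30 = 352 left.
August 1866 has 31 days: 352 − 31 = 321 left.
July 1866 has 31 days: 321 − 31 = 290 left.
June 1866 has 30 days: 290 − 30 = 260 left.
May 1866 has 31 days: 260 − 31 = 229 left.
April 1866 has 30 days: 229 − 30 = 199 left.
March 1866 has 31 days: 199 − 31 = 168 left.
February 1866 has 28 days (1866 is not a leap year): 168 − 28 = 140 left.
January 1866 has 31 days: 140 − 31 = 109 left.
December 1865 has 31 days: 109 − 31 = 78 left.
November 1865 has 30 days: 78 − 30 = 48 left.
October 1865 has 31 days: 48 − 31 = 17 left.
September 1865 has 30 days; 30 − 17 = 13 → September 13, 1865.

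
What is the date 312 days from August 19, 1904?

June 27, 1905

Counting forward 312 days from August 19, 1904.
August has 31 days, so 31 − 19 = 12 days remain after August 19, 1904; 312 − 12 = 300 left.
September 1904 has 30 days: 300 − 30 = 270 left.
October 1904 has 31 days: 270 − 31 = 239 left.
November 1904 has 30 days: 239 − 30 = 209 left.
December 1904 has 31 days: 209 − 31 = 178 left.
January 1905 has 31 days: 178 − 31 = 147 left.
February 1905 has 28 days (1905 is not a leap year): 147 − 28 = 119 left.
March 1905 has 31 days: 119 − 31 = 88 left.
April 1905 has 30 days: 88 − 30 = 58 left.
May 1905 has 31 days: 58 − 31 = 27 left.
27 days into June 1905 → June 27, 1905.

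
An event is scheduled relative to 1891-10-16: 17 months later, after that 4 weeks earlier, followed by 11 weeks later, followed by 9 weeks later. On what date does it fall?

July 6, 1893

Adding 17 months from October 16, 1891:
month 10 + 17 = 27, which is month 3 of year 1893 → March 1893.
Day 16 is valid in March, giving March 16, 1893.
Going back 4 weeks (= 28 days) from March 16, 1893:
Going back 16 days from March 16, 1893 reaches the end of the previous month; 28 − 16 = 12 left.
February 1893 has 28 days; 28 − 12 = 16 → February 16, 1893.
Advancing 11 weeks (= 77 days) from February 16, 1893:
February has 28 days, so 28 − 16 = 12 days remain after February 16, 1893; 77 − 12 = 65 left.
March 1893 has 31 days: 65 − 31 = 34 left.
April 1893 has 30 days: 34 − 30 = 4 left.
4 days into May 1893 → May 4, 1893.
Advancing 9 weeks (= 63 days) from May 4, 1893:
May has 31 days, so 31 − 4 = 27 days remain after May 4, 1893; 63 − 27 = 36 left.
June 1893 has 30 days: 36 − 30 = 6 left.
6 days into July 1893 → July 6, 1893.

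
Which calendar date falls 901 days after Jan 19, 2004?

Advancing 901 days from January 19, 2004.
January has 31 days, so 31 − 19 = 12 days remain after January 19, 2004; 901 − 12 = 889 left.
February 2004 has 29 days (2004 is a leap year): 889 − 29 = 860 left.
March 2004 has 31 days: 860 − 31 = 829 left.
April 2004 has 30 days: 829 − 30 = 799 left.
May 2004 has 31 days: 799 − 31 = 768 left.
June 2004 has 30 days: 768 − 30 = 738 left.
July 2004 has 31 days: 738 − 31 = 707 left.
August 2004 has 31 days: 707 − 31 = 676 left.
September 2004 has 30 days: 676 − 30 = 646 left.
October 2004 has 31 days: 646 − 31 = 615 left.
November 2004 has 30 days: 615 − 30 = 585 left.
December 2004 has 31 days: 585 − 31 = 554 left.
January 2005 has 31 days: 554 − 31 = 523 left.
February 2005 has 28 days (2005 is not a leap year): 523 − 28 = 495 left.
March 2005 has 31 days: 495 − 31 = 464 left.
April 2005 has 30 days: 464 − 30 = 434 left.
May 2005 has 31 days: 434 − 31 = 403 left.
June 2005 has 30 days: 403 − 30 = 373 left.
July 2005 has 31 days: 373 − 31 = 342 left.
August 2005 has 31 days: 342 − 31 = 311 left.
September 2005 has 30 days: 311 − 30 = 281 left.
October 2005 has 31 days: 281 − 31 = 250 left.
November 2005 has 30 days: 250 − 30 = 220 left.
December 2005 has 31 days: 220 − 31 = 189 left.
January 2006 has 31 days: 189 − 31 = 158 left.
February 2006 has 28 days (2006 is not a leap year): 158 − 28 = 130 left.
March 2006 has 31 days: 130 − 31 = 99 left.
April 2006 has 30 days: 99 − 30 = 69 left.
May 2006 has 31 days: 69 − 31 = 38 left.
June 2006 has 30 days: 38 − 30 = 8 left.
8 days into July 2006 → July 8, 2006.

July 8, 2006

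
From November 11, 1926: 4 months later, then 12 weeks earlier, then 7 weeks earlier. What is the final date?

October 29, 1926

Adding 4 months from November 11, 1926:
month 11 + 4 = 15, which is month 3 of year 1927 → March 1927.
Day 11 is valid in March, giving March 11, 1927.
Subtracting 12 weeks (= 84 days) from March 11, 1927:
Going back 11 days from March 11, 1927 reaches the end of the previous month; 84 − 11 = 73 left.
February 1927 has 28 days (1927 is not a leap year): 73 − 28 = 45 left.
January 1927 has 31 days: 45 − 31 = 14 left.
December 1926 has 31 days; 31 − 14 = 17 → December 17, 1926.
Counting back 7 weeks (= 49 days) from December 17, 1926:
Going back 17 days from December 17, 1926 reaches the end of the previous month; 49 − 17 = 32 left.
November 1926 has 30 days: 32 − 30 = 2 left.
October 1926 has 31 days; 31 − 2 = 29 → October 29, 1926.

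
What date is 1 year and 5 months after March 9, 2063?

Advancing 1 year and 5 months from March 9, 2063.
+1 year → 2064; month 3 + 5 = 8 → August 2064.
Day 9 is valid in August, giving August 9, 2064.

August 9, 2064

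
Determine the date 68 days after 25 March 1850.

June 1, 1850

Advancing 68 days from March 25, 1850.
March has 31 days, so 31 − 25 = 6 days remain after March 25, 1850; 68 − 6 = 62 left.
April 1850 has 30 days: 62 − 30 = 32 left.
May 1850 has 31 days: 32 − 31 = 1 left.
1 day into June 1850 → June 1, 1850.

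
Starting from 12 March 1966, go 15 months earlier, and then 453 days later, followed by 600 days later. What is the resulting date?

October 31, 1967

Subtracting 15 months from March 12, 1966:
month 3 − 15 = -12, which is month 12 of year 1964 → December 1964.
Day 12 is valid in December, giving December 12, 1964.
Advancing 453 days from December 12, 1964:
December has 31 days, so 31 − 12 = 19 days remain after December 12, 1964; 453 − 19 = 434 left.
January 1965 has 31 days: 434 − 31 = 403 left.
February 1965 has 28 days (1965 is not a leap year): 403 − 28 = 375 left.
March 1965 has 31 days: 375 − 31 = 344 left.
April 1965 has 30 days: 344 − 30 = 314 left.
May 1965 has 31 days: 314 − 31 = 283 left.
June 1965 has 30 days: 283 − 30 = 253 left.
July 1965 has 31 days: 253 − 31 = 222 left.
August 1965 has 31 days: 222 − 31 = 191 left.
September 1965 has 30 days: 191 − 30 = 161 left.
October 1965 has 31 days: 161 − 31 = 130 left.
November 1965 has 30 days: 130 − 30 = 100 left.
December 1965 has 31 days: 100 − 31 = 69 left.
January 1966 has 31 days: 69 − 31 = 38 left.
February 1966 has 28 days (1966 is not a leap year): 38 − 28 = 10 left.
10 days into March 1966 → March 10, 1966.
Counting forward 600 days from March 10, 1966:
March has 31 days, so 31 − 10 = 21 days remain after March 10, 1966; 600 − 21 = 579 left.
April 1966 has 30 days: 579 − 30 = 549 left.
May 1966 has 31 days: 549 − 31 = 518 left.
June 1966 has 30 days: 518 − 30 = 488 left.
July 1966 has 31 days: 488 − 31 = 457 left.
August 1966 has 31 days: 457 − 31 = 426 left.
September 1966 has 30 days: 426 − 30 = 396 left.
October 1966 has 31 days: 396 − 31 = 365 left.
November 1966 has 30 days: 365 − 30 = 335 left.
December 1966 has 31 days: 335 − 31 = 304 left.
January 1967 has 31 days: 304 − 31 = 273 left.
February 1967 has 28 days (1967 is not a leap year): 273 − 28 = 245 left.
March 1967 has 31 days: 245 − 31 = 214 left.
April 1967 has 30 days: 214 − 30 = 184 left.
May 1967 has 31 days: 184 − 31 = 153 left.
June 1967 has 30 days: 153 − 30 = 123 left.
July 1967 has 31 days: 123 − 31 = 92 left.
August 1967 has 31 days: 92 − 31 = 61 left.
September 1967 has 30 days: 61 − 30 = 31 left.
31 days into October 1967 → October 31, 1967.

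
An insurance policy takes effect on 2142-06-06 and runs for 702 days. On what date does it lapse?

May 8, 2144

Adding 702 days from June 6, 2142.
June has 30 days, so 30 − 6 = 24 days remain after June 6, 2142; 702 − 24 = 678 left.
July 2142 has 31 days: 678 − 31 = 647 left.
August 2142 has 31 days: 647 − 31 = 616 left.
September 2142 has 30 days: 616 − 30 = 586 left.
October 2142 has 31 days: 586 − 31 = 555 left.
November 2142 has 30 days: 555 − 30 = 525 left.
December 2142 has 31 days: 525 − 31 = 494 left.
January 2143 has 31 days: 494 − 31 = 463 left.
February 2143 has 28 days (2143 is not a leap year): 463 − 28 = 435 left.
March 2143 has 31 days: 435 − 31 = 404 left.
April 2143 has 30 days: 404 − 30 = 374 left.
May 2143 has 31 days: 374 − 31 = 343 left.
June 2143 has 30 days: 343 − 30 = 313 left.
July 2143 has 31 days: 313 − 31 = 282 left.
August 2143 has 31 days: 282 − 31 = 251 left.
September 2143 has 30 days: 251 − 30 = 221 left.
October 2143 has 31 days: 221 − 31 = 190 left.
November 2143 has 30 days: 190 − 30 = 160 left.
December 2143 has 31 days: 160 − 31 = 129 left.
January 2144 has 31 days: 129 − 31 = 98 left.
February 2144 has 29 days (2144 is a leap year): 98 − 29 = 69 left.
March 2144 has 31 days: 69 − 31 = 38 left.
April 2144 has 30 days: 38 − 30 = 8 left.
8 days into May 2144 → May 8, 2144.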